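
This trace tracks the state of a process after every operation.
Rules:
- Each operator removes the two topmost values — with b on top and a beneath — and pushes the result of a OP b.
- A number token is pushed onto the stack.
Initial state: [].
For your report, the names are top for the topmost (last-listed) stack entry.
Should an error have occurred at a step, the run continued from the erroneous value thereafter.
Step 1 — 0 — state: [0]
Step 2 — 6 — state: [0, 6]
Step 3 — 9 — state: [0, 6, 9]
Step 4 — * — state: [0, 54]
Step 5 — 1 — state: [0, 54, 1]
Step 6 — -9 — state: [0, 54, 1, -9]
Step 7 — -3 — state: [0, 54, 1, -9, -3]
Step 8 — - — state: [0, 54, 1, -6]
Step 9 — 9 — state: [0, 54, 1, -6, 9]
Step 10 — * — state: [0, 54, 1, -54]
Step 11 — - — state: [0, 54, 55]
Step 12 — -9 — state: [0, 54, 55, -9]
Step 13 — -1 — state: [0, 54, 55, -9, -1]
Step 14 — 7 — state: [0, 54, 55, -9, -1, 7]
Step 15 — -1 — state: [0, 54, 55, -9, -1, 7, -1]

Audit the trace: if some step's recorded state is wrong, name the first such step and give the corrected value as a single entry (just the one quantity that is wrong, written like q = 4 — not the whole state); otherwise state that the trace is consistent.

no error

step 1: push 0: top = 0 -> no discrepancy
step 2: push 6: top = 6 -> no discrepancy
step 3: push 9: top = 9 -> agrees with the trace
step 4: 6 * 9 = 54 -> checks out
step 5: push 1: top = 1 -> in agreement
step 6: push -9: top = -9 -> agrees with the trace
step 7: push -3: top = -3 -> verified
step 8: -9 - -3 = -6 -> confirmed correct
step 9: push 9: top = 9 -> consistent with the trace
step 10: -6 * 9 = -54 -> in agreement
step 11: 1 - -54 = 55 -> no discrepancy
step 12: push -9: top = -9 -> checks out
step 13: push -1: top = -1 -> consistent with the trace
step 14: push 7: top = 7 -> in agreement
step 15: push -1: top = -1 -> consistent with the trace
All steps check out; nothing to correct.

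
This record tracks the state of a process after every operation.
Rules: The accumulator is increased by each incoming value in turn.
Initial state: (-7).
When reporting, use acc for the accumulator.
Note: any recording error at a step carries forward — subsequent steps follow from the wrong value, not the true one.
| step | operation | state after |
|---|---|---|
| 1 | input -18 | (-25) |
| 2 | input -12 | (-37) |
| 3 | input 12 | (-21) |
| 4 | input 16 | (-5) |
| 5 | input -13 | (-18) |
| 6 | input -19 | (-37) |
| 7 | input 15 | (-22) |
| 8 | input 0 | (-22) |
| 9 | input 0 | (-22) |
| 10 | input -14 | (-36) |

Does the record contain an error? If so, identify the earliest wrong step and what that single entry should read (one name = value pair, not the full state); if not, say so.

step 3, acc = -25

Recomputing the run from the initial state:
step 1: acc = -25
step 2: acc = -37
step 3: acc = -25
step 4: acc = -9
step 5: acc = -22
step 6: acc = -41
step 7: acc = -26
step 8: acc = -26
step 9: acc = -26
step 10: acc = -40
The first disagreement with the record is at step 3, where the value should be acc = -25.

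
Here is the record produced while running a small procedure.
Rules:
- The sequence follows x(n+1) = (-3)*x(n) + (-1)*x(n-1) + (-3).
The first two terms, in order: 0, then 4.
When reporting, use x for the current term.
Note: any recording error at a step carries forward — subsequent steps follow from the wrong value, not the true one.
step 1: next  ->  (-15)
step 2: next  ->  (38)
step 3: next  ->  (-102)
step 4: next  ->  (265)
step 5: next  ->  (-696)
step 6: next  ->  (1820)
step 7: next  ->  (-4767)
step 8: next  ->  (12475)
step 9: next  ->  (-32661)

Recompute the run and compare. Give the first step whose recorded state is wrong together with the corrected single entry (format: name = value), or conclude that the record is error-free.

Step 1: x = -3*(4) + (-1)*(0) + (-3) = -15 — in agreement.
Step 2: x = -3*(-15) + (-1)*(4) + (-3) = 38 — in agreement.
Step 3: x = -3*(38) + (-1)*(-15) + (-3) = -102 — consistent with the record.
Step 4: x = -3*(-102) + (-1)*(38) + (-3) = 265 — confirmed correct.
Step 5: x = -3*(265) + (-1)*(-102) + (-3) = -696 — no discrepancy.
Step 6: x = -3*(-696) + (-1)*(265) + (-3) = 1820 — consistent with the record.
Step 7: x = -3*(1820) + (-1)*(-696) + (-3) = -4767 — no discrepancy.
Step 8: x = -3*(-4767) + (-1)*(1820) + (-3) = 12478 — the entry is off here.
That makes step 8 the first incorrect line — x = 12478 is what it should show.

step 8, x = 12478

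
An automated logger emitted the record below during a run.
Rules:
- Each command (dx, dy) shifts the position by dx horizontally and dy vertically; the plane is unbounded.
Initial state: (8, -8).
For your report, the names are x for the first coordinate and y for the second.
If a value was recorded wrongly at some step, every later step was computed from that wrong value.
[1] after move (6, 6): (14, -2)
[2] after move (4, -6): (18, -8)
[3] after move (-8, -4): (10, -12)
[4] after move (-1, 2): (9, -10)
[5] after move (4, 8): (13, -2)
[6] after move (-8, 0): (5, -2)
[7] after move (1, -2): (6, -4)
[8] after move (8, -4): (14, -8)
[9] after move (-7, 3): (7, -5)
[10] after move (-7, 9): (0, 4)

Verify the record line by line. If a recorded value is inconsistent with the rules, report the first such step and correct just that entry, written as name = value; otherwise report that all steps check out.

no error

Recomputing the run from the initial state:
step 1: x = 14, y = -2
step 2: x = 18, y = -8
step 3: x = 10, y = -12
step 4: x = 9, y = -10
step 5: x = 13, y = -2
step 6: x = 5, y = -2
step 7: x = 6, y = -4
step 8: x = 14, y = -8
step 9: x = 7, y = -5
step 10: x = 0, y = 4
This matches the record at every step.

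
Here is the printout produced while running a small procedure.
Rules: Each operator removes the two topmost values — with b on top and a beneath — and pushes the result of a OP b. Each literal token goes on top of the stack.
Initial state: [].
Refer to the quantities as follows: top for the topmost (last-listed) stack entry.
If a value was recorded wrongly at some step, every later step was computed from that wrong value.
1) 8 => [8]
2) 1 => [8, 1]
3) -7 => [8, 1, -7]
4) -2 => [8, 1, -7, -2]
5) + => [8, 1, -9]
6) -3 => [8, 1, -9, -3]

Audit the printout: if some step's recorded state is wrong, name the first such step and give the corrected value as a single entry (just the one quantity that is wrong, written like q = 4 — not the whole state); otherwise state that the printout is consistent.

no error

1. push 8: top = 8 (agrees with the printout)
2. push 1: top = 1 (verified)
3. push -7: top = -7 (confirmed correct)
4. push -2: top = -2 (no discrepancy)
5. -7 + -2 = -9 (no discrepancy)
6. push -3: top = -3 (checks out)
Each recorded entry agrees with the recomputation.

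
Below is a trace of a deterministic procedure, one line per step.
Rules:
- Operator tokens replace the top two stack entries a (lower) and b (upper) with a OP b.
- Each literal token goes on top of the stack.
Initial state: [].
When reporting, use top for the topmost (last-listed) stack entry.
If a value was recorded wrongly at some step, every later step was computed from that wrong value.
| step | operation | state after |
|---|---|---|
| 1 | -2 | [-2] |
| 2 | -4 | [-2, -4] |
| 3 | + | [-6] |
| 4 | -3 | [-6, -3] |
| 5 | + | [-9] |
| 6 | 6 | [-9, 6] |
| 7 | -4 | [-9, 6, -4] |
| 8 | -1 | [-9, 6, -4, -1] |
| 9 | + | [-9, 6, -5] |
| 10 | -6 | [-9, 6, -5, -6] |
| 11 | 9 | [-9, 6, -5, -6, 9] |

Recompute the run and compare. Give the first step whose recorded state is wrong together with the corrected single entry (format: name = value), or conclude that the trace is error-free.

step 1: push -2: top = -2 -> same as recorded
step 2: push -4: top = -4 -> confirmed correct
step 3: -2 + -4 = -6 -> consistent with the trace
step 4: push -3: top = -3 -> confirmed correct
step 5: -6 + -3 = -9 -> consistent with the trace
step 6: push 6: top = 6 -> agrees with the trace
step 7: push -4: top = -4 -> consistent with the trace
step 8: push -1: top = -1 -> confirmed correct
step 9: -4 + -1 = -5 -> consistent with the trace
step 10: push -6: top = -6 -> confirmed correct
step 11: push 9: top = 9 -> in agreement
No step deviates from the rules.

no error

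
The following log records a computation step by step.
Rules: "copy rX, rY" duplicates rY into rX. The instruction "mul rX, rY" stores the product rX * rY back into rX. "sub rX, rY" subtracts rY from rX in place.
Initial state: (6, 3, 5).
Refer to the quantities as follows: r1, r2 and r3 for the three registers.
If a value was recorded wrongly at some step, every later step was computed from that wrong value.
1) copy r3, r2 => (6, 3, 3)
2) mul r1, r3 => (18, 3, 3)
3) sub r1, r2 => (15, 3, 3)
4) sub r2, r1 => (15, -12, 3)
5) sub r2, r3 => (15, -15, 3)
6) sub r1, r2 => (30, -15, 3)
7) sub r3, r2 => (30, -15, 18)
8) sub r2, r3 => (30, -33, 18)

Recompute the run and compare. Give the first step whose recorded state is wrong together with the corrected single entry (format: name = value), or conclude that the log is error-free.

no error

1. r3 = 3 (consistent with the log)
2. r1 = 6 * 3 = 18 (consistent with the log)
3. r1 = 18 - 3 = 15 (in agreement)
4. r2 = 3 - 15 = -12 (agrees with the log)
5. r2 = -12 - 3 = -15 (same as recorded)
6. r1 = 15 - -15 = 30 (no discrepancy)
7. r3 = 3 - -15 = 18 (agrees with the log)
8. r2 = -15 - 18 = -33 (agrees with the log)
No step deviates from the rules.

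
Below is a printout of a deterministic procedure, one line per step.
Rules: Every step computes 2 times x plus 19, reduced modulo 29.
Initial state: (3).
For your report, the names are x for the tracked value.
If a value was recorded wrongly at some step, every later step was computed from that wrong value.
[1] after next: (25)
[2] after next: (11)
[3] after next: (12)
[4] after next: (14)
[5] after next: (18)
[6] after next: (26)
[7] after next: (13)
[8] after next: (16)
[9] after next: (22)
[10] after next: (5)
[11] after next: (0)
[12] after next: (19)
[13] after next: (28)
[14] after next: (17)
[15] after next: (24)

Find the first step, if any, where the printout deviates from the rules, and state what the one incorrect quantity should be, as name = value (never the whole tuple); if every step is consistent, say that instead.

Step 1: x = (2*3 + 19) mod 29 = 25 — confirmed correct.
Step 2: x = (2*25 + 19) mod 29 = 11 — matches.
Step 3: x = (2*11 + 19) mod 29 = 12 — consistent with the printout.
Step 4: x = (2*12 + 19) mod 29 = 14 — confirmed correct.
Step 5: x = (2*14 + 19) mod 29 = 18 — no discrepancy.
Step 6: x = (2*18 + 19) mod 29 = 26 — exactly as logged.
Step 7: x = (2*26 + 19) mod 29 = 13 — confirmed correct.
Step 8: x = (2*13 + 19) mod 29 = 16 — in agreement.
Step 9: x = (2*16 + 19) mod 29 = 22 — no discrepancy.
Step 10: x = (2*22 + 19) mod 29 = 5 — no discrepancy.
Step 11: x = (2*5 + 19) mod 29 = 0 — in agreement.
Step 12: x = (2*0 + 19) mod 29 = 19 — agrees with the printout.
Step 13: x = (2*19 + 19) mod 29 = 28 — no discrepancy.
Step 14: x = (2*28 + 19) mod 29 = 17 — checks out.
Step 15: x = (2*17 + 19) mod 29 = 24 — checks out.
The recomputation confirms every line.

no error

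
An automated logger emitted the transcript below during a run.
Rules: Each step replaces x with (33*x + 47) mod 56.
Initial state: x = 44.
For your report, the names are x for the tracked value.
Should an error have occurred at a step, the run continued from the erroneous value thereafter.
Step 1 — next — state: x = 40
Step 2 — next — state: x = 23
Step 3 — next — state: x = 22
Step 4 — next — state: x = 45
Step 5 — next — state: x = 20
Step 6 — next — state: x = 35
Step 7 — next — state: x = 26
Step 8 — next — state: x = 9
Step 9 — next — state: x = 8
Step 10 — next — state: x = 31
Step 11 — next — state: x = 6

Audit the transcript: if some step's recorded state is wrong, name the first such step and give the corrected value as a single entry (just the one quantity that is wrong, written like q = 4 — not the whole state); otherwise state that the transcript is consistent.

step 1, x = 43

1. x = (33*44 + 47) mod 56 = 43 (a discrepancy with the transcript)
Step 1 is the first one off; corrected, x = 43.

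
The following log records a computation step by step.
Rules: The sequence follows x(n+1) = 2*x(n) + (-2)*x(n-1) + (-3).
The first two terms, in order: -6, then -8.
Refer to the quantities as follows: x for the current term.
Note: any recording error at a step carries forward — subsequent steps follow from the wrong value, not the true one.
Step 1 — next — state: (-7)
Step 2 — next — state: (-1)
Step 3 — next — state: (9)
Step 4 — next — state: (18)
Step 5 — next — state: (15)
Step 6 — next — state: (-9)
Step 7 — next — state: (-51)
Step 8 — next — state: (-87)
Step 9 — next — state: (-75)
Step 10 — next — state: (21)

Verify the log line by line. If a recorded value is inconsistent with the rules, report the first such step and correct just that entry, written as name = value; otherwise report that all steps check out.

step 4, x = 17

Step 1: x = 2*(-8) + (-2)*(-6) + (-3) = -7 — matches.
Step 2: x = 2*(-7) + (-2)*(-8) + (-3) = -1 — in agreement.
Step 3: x = 2*(-1) + (-2)*(-7) + (-3) = 9 — exactly as logged.
Step 4: x = 2*(9) + (-2)*(-1) + (-3) = 17 — the log disagrees here.
The audit stops at step 4: the recorded entry is wrong and should be x = 17.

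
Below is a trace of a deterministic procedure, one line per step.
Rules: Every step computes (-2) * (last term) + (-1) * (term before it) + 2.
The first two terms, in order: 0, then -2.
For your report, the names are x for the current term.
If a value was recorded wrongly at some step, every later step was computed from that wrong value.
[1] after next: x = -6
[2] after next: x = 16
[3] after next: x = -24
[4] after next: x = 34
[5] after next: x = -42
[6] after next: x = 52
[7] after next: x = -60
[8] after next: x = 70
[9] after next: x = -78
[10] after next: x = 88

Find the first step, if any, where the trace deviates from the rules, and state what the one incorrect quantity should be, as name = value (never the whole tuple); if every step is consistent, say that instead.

step 1: x = -2*(-2) + (-1)*(0) + (2) = 6 -> not what was recorded
First deviation found at step 1; the corrected entry is x = 6.

step 1, x = 6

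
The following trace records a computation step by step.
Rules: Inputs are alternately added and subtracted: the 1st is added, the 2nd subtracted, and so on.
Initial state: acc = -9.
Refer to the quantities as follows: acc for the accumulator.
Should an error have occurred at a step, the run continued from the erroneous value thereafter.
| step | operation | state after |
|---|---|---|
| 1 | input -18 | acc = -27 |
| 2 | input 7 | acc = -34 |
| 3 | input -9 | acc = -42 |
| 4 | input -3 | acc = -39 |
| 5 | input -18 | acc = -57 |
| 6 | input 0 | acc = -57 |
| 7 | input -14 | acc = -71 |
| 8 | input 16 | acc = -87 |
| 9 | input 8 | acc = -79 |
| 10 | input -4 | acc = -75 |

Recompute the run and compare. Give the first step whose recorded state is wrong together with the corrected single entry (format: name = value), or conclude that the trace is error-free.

step 3, acc = -43

1. acc = -9 + -18 = -27 (verified)
2. acc = -27 - 7 = -34 (no discrepancy)
3. acc = -34 + -9 = -43 (this is not what the trace shows)
Step 3 is the first one off; corrected, acc = -43.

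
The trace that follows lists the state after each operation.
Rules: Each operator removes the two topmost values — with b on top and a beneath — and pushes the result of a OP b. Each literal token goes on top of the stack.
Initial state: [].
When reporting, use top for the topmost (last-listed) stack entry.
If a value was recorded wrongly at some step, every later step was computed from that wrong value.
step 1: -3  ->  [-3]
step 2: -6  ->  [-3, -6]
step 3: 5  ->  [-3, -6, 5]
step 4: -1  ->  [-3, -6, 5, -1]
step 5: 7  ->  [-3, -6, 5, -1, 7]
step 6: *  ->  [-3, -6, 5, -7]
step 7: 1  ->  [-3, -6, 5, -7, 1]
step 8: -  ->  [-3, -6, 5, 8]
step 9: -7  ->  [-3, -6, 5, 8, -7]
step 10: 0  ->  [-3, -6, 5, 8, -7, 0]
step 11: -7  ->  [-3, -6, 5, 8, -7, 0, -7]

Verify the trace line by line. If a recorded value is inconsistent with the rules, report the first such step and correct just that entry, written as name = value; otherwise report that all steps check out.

step 8, top = -8

Recomputing the run from the initial state:
step 1: [-3]
step 2: [-3, -6]
step 3: [-3, -6, 5]
step 4: [-3, -6, 5, -1]
step 5: [-3, -6, 5, -1, 7]
step 6: [-3, -6, 5, -7]
step 7: [-3, -6, 5, -7, 1]
step 8: [-3, -6, 5, -8]
step 9: [-3, -6, 5, -8, -7]
step 10: [-3, -6, 5, -8, -7, 0]
step 11: [-3, -6, 5, -8, -7, 0, -7]
The first disagreement with the trace is at step 8, where the value should be top = -8.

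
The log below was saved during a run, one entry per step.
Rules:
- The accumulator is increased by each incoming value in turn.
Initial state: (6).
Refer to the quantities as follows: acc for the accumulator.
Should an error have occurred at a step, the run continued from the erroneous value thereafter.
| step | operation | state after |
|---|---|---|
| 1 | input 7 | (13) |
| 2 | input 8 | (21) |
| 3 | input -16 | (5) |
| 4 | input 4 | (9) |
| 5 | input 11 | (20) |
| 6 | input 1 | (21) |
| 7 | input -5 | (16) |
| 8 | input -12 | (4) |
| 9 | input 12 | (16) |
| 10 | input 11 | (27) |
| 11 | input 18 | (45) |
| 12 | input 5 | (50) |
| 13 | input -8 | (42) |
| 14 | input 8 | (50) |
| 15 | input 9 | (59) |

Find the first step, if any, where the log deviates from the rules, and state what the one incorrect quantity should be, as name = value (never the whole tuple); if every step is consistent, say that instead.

Step 1: acc = 6 + 7 = 13 — exactly as logged.
Step 2: acc = 13 + 8 = 21 — checks out.
Step 3: acc = 21 + -16 = 5 — same as recorded.
Step 4: acc = 5 + 4 = 9 — checks out.
Step 5: acc = 9 + 11 = 20 — same as recorded.
Step 6: acc = 20 + 1 = 21 — confirmed correct.
Step 7: acc = 21 + -5 = 16 — exactly as logged.
Step 8: acc = 16 + -12 = 4 — checks out.
Step 9: acc = 4 + 12 = 16 — exactly as logged.
Step 10: acc = 16 + 11 = 27 — in agreement.
Step 11: acc = 27 + 18 = 45 — exactly as logged.
Step 12: acc = 45 + 5 = 50 — exactly as logged.
Step 13: acc = 50 + -8 = 42 — confirmed correct.
Step 14: acc = 42 + 8 = 50 — matches.
Step 15: acc = 50 + 9 = 59 — consistent with the log.
No step deviates from the rules.

no error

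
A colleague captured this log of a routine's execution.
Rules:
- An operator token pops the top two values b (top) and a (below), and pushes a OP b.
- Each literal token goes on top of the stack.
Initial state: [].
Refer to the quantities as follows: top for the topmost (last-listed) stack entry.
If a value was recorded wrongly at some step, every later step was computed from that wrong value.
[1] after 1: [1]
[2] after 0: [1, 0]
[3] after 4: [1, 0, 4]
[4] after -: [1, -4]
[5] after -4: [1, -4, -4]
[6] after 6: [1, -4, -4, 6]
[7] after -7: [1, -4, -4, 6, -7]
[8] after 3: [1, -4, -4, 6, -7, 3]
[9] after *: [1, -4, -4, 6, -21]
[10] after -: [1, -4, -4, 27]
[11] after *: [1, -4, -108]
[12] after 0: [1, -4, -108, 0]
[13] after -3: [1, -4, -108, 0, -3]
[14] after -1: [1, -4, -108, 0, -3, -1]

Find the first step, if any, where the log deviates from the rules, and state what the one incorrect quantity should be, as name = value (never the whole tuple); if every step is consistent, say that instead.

Step 1: push 1: top = 1 — consistent with the log.
Step 2: push 0: top = 0 — consistent with the log.
Step 3: push 4: top = 4 — verified.
Step 4: 0 - 4 = -4 — exactly as logged.
Step 5: push -4: top = -4 — consistent with the log.
Step 6: push 6: top = 6 — in agreement.
Step 7: push -7: top = -7 — agrees with the log.
Step 8: push 3: top = 3 — no discrepancy.
Step 9: -7 * 3 = -21 — same as recorded.
Step 10: 6 - -21 = 27 — same as recorded.
Step 11: -4 * 27 = -108 — confirmed correct.
Step 12: push 0: top = 0 — confirmed correct.
Step 13: push -3: top = -3 — same as recorded.
Step 14: push -1: top = -1 — checks out.
Each recorded entry agrees with the recomputation.

no error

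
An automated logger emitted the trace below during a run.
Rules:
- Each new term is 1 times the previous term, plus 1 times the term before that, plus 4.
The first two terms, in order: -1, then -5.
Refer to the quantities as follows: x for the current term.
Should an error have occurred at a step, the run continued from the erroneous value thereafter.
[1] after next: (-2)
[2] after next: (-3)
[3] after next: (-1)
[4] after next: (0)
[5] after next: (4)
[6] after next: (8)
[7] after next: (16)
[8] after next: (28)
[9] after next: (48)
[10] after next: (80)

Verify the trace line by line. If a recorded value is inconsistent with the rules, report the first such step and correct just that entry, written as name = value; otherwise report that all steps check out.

1. x = 1*(-5) + (1)*(-1) + (4) = -2 (no discrepancy)
2. x = 1*(-2) + (1)*(-5) + (4) = -3 (checks out)
3. x = 1*(-3) + (1)*(-2) + (4) = -1 (in agreement)
4. x = 1*(-1) + (1)*(-3) + (4) = 0 (same as recorded)
5. x = 1*(0) + (1)*(-1) + (4) = 3 (the trace has a different value)
Step 5 is the first one off; corrected, x = 3.

step 5, x = 3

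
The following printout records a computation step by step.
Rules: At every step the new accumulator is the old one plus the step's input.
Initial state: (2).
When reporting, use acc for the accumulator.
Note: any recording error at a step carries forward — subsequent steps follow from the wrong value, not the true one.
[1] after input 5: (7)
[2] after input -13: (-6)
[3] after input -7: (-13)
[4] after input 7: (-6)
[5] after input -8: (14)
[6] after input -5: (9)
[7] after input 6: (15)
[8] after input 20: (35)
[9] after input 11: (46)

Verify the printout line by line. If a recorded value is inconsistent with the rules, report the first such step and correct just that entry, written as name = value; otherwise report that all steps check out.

step 5, acc = -14

Recomputing the run from the initial state:
step 1: acc = 7
step 2: acc = -6
step 3: acc = -13
step 4: acc = -6
step 5: acc = -14
step 6: acc = -19
step 7: acc = -13
step 8: acc = 7
step 9: acc = 18
The first disagreement with the printout is at step 5, where the value should be acc = -14.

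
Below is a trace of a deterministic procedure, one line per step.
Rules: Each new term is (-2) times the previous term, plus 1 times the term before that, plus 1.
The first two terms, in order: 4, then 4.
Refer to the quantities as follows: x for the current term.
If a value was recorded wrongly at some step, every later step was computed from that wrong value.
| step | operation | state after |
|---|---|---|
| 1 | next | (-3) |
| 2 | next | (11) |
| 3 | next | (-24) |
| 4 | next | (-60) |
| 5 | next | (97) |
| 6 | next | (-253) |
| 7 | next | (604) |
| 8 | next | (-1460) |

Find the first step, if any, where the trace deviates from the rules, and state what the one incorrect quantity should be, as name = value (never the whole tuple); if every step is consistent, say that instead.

step 4, x = 60

1. x = -2*(4) + (1)*(4) + (1) = -3 (checks out)
2. x = -2*(-3) + (1)*(4) + (1) = 11 (agrees with the trace)
3. x = -2*(11) + (1)*(-3) + (1) = -24 (in agreement)
4. x = -2*(-24) + (1)*(11) + (1) = 60 (this is not what the trace shows)
Step 4 is the first one off; corrected, x = 60.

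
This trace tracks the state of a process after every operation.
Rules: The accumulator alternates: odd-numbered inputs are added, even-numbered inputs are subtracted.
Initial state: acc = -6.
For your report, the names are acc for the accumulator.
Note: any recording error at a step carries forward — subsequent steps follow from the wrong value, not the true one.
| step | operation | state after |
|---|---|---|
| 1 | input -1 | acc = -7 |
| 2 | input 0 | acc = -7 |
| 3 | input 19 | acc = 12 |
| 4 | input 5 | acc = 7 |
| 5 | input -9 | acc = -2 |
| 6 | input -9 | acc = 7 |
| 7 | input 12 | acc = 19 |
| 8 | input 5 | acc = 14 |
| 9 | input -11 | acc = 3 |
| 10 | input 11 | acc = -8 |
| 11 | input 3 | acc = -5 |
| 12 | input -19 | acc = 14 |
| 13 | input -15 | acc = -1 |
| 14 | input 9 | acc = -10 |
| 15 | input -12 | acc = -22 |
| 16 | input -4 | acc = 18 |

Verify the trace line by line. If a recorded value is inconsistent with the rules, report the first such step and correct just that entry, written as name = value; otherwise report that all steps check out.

step 16, acc = -18

1. acc = -6 + -1 = -7 (checks out)
2. acc = -7 - 0 = -7 (verified)
3. acc = -7 + 19 = 12 (checks out)
4. acc = 12 - 5 = 7 (verified)
5. acc = 7 + -9 = -2 (matches)
6. acc = -2 - -9 = 7 (no discrepancy)
7. acc = 7 + 12 = 19 (no discrepancy)
8. acc = 19 - 5 = 14 (agrees with the trace)
9. acc = 14 + -11 = 3 (agrees with the trace)
10. acc = 3 - 11 = -8 (same as recorded)
11. acc = -8 + 3 = -5 (matches)
12. acc = -5 - -19 = 14 (agrees with the trace)
13. acc = 14 + -15 = -1 (matches)
14. acc = -1 - 9 = -10 (in agreement)
15. acc = -10 + -12 = -22 (same as recorded)
16. acc = -22 - -4 = -18 (not what was recorded)
First deviation found at step 16; the corrected entry is acc = -18.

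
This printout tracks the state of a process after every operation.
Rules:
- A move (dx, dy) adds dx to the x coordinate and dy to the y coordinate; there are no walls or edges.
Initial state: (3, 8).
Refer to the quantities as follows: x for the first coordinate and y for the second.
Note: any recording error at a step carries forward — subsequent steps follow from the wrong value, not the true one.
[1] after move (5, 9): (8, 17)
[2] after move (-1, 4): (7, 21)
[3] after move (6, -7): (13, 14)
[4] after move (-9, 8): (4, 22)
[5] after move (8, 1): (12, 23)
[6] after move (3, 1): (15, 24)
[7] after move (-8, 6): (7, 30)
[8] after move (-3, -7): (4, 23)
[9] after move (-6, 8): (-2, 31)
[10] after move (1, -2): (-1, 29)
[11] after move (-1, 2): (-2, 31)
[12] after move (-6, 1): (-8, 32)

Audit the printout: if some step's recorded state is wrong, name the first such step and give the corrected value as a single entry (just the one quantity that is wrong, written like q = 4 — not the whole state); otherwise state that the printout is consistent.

no error

1. x = 3 + (5) = 8, y = 8 + (9) = 17 (agrees with the printout)
2. x = 8 + (-1) = 7, y = 17 + (4) = 21 (exactly as logged)
3. x = 7 + (6) = 13, y = 21 + (-7) = 14 (matches)
4. x = 13 + (-9) = 4, y = 14 + (8) = 22 (same as recorded)
5. x = 4 + (8) = 12, y = 22 + (1) = 23 (confirmed correct)
6. x = 12 + (3) = 15, y = 23 + (1) = 24 (matches)
7. x = 15 + (-8) = 7, y = 24 + (6) = 30 (in agreement)
8. x = 7 + (-3) = 4, y = 30 + (-7) = 23 (in agreement)
9. x = 4 + (-6) = -2, y = 23 + (8) = 31 (exactly as logged)
10. x = -2 + (1) = -1, y = 31 + (-2) = 29 (matches)
11. x = -1 + (-1) = -2, y = 29 + (2) = 31 (exactly as logged)
12. x = -2 + (-6) = -8, y = 31 + (1) = 32 (confirmed correct)
Nothing is out of place; the run is error-free.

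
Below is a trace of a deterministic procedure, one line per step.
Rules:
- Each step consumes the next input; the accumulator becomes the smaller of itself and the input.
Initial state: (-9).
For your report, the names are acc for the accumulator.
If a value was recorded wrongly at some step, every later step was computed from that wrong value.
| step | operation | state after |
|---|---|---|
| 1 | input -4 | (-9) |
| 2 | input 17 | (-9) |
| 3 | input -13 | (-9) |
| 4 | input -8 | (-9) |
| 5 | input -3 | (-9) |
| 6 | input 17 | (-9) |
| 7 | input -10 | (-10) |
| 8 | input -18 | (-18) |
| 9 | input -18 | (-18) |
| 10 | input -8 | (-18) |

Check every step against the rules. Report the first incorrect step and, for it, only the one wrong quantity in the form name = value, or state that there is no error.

step 3, acc = -13

Recomputing the run from the initial state:
step 1: acc = -9
step 2: acc = -9
step 3: acc = -13
step 4: acc = -13
step 5: acc = -13
step 6: acc = -13
step 7: acc = -13
step 8: acc = -18
step 9: acc = -18
step 10: acc = -18
The first disagreement with the trace is at step 3, where the value should be acc = -13.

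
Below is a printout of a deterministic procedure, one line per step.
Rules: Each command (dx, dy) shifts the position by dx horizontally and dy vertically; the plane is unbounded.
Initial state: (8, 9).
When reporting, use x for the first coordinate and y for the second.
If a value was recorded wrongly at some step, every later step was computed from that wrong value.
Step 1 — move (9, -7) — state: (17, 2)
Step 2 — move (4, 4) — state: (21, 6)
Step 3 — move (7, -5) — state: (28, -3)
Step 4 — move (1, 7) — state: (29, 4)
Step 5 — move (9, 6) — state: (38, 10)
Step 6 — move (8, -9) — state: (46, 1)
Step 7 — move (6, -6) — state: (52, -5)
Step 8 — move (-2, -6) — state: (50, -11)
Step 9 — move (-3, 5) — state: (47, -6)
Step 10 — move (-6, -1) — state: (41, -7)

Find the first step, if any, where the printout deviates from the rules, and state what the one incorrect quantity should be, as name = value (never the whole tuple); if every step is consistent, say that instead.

step 3, y = 1

Recomputing the run from the initial state:
step 1: x = 17, y = 2
step 2: x = 21, y = 6
step 3: x = 28, y = 1
step 4: x = 29, y = 8
step 5: x = 38, y = 14
step 6: x = 46, y = 5
step 7: x = 52, y = -1
step 8: x = 50, y = -7
step 9: x = 47, y = -2
step 10: x = 41, y = -3
The first disagreement with the printout is at step 3, where the value should be y = 1.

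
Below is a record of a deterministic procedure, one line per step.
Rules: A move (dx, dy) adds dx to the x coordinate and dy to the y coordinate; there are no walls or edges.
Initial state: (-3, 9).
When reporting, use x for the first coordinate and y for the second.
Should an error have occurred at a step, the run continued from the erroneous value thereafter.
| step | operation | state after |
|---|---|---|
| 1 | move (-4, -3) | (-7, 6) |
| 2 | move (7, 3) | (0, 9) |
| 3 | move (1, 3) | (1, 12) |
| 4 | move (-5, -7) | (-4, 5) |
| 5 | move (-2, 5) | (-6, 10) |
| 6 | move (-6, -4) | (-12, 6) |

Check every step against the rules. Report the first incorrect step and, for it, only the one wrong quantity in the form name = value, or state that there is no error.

Recomputing the run from the initial state:
step 1: x = -7, y = 6
step 2: x = 0, y = 9
step 3: x = 1, y = 12
step 4: x = -4, y = 5
step 5: x = -6, y = 10
step 6: x = -12, y = 6
This matches the record at every step.

no error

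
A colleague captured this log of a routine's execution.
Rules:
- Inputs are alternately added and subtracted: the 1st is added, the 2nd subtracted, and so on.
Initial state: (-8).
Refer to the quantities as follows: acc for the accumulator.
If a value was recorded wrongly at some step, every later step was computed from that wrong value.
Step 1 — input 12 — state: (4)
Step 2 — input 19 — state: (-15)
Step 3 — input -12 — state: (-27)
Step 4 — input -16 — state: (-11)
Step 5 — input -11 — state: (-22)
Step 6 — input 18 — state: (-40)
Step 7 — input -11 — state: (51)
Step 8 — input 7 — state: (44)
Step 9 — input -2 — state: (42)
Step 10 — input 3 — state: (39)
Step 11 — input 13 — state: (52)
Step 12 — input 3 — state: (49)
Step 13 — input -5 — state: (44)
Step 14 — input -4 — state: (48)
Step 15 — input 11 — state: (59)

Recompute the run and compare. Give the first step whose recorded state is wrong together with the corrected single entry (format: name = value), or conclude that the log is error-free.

step 7, acc = -51

1. acc = -8 + 12 = 4 (verified)
2. acc = 4 - 19 = -15 (in agreement)
3. acc = -15 + -12 = -27 (confirmed correct)
4. acc = -27 - -16 = -11 (verified)
5. acc = -11 + -11 = -22 (matches)
6. acc = -22 - 18 = -40 (in agreement)
7. acc = -40 + -11 = -51 (a discrepancy with the log)
The earliest wrong entry is at step 7: it should read acc = -51.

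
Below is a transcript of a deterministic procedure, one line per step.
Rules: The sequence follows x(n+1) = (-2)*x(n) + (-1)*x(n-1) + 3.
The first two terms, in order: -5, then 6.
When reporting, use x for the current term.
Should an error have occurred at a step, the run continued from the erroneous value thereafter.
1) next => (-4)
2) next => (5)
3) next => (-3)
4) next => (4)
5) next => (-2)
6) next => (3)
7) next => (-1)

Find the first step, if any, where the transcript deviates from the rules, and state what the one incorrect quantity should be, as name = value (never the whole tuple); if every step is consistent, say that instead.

1. x = -2*(6) + (-1)*(-5) + (3) = -4 (consistent with the transcript)
2. x = -2*(-4) + (-1)*(6) + (3) = 5 (same as recorded)
3. x = -2*(5) + (-1)*(-4) + (3) = -3 (same as recorded)
4. x = -2*(-3) + (-1)*(5) + (3) = 4 (exactly as logged)
5. x = -2*(4) + (-1)*(-3) + (3) = -2 (verified)
6. x = -2*(-2) + (-1)*(4) + (3) = 3 (consistent with the transcript)
7. x = -2*(3) + (-1)*(-2) + (3) = -1 (confirmed correct)
The whole run recomputes cleanly — no discrepancies.

no error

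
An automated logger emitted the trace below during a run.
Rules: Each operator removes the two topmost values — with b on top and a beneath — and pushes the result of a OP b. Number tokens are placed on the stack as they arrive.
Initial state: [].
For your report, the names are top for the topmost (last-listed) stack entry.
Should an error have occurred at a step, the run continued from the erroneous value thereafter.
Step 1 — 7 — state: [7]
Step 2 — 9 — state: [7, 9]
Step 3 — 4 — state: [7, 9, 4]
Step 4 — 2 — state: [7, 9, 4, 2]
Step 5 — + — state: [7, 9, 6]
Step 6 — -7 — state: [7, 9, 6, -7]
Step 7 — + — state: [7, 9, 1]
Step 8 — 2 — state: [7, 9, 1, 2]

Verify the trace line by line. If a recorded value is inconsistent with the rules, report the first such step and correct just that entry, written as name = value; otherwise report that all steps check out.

step 1: push 7: top = 7 -> checks out
step 2: push 9: top = 9 -> matches
step 3: push 4: top = 4 -> no discrepancy
step 4: push 2: top = 2 -> verified
step 5: 4 + 2 = 6 -> checks out
step 6: push -7: top = -7 -> exactly as logged
step 7: 6 + -7 = -1 -> not what was recorded
The earliest wrong entry is at step 7: it should read top = -1.

step 7, top = -1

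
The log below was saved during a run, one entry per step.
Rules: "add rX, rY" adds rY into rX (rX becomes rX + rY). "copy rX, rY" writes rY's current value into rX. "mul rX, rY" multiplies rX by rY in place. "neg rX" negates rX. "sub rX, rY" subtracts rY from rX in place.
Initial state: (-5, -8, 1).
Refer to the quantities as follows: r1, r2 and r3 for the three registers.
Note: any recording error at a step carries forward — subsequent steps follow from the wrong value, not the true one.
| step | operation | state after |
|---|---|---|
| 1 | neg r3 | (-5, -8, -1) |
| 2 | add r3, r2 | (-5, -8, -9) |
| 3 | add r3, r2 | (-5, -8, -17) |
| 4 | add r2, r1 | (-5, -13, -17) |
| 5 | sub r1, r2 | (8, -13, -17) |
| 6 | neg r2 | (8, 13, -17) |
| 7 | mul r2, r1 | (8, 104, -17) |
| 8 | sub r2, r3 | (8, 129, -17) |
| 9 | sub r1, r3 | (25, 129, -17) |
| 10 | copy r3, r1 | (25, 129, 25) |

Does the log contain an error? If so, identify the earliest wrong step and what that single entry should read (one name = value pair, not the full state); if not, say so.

step 8, r2 = 121

step 1: r3 = -(1) = -1 -> confirmed correct
step 2: r3 = -1 + -8 = -9 -> in agreement
step 3: r3 = -9 + -8 = -17 -> confirmed correct
step 4: r2 = -8 + -5 = -13 -> confirmed correct
step 5: r1 = -5 - -13 = 8 -> confirmed correct
step 6: r2 = -(-13) = 13 -> no discrepancy
step 7: r2 = 13 * 8 = 104 -> exactly as logged
step 8: r2 = 104 - -17 = 121 -> the entry is off here
Conclusion: step 8 carries the first error; the entry should be r2 = 121.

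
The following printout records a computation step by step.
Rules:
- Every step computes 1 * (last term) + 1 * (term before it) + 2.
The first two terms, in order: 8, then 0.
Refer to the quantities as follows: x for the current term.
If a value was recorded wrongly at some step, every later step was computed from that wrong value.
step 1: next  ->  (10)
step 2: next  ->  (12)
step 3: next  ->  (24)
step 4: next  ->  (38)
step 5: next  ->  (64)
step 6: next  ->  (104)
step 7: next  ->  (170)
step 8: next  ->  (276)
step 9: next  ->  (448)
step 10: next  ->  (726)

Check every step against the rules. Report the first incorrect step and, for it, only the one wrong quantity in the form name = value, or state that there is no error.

Recomputing the run from the initial state:
step 1: x = 10
step 2: x = 12
step 3: x = 24
step 4: x = 38
step 5: x = 64
step 6: x = 104
step 7: x = 170
step 8: x = 276
step 9: x = 448
step 10: x = 726
This matches the printout at every step.

no error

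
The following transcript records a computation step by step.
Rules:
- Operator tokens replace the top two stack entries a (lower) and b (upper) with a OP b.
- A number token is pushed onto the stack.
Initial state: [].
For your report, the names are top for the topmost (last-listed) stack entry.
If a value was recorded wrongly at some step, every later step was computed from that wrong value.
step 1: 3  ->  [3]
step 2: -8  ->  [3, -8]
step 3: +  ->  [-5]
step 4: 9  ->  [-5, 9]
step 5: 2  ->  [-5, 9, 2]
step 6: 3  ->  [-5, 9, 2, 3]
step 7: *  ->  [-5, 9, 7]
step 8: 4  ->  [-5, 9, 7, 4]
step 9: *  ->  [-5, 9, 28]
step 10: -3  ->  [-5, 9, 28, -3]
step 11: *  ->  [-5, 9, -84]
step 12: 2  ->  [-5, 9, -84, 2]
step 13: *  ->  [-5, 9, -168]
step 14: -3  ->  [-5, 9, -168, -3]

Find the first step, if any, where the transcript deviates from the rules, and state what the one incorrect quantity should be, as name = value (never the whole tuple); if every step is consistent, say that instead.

step 7, top = 6

Recomputing the run from the initial state:
step 1: [3]
step 2: [3, -8]
step 3: [-5]
step 4: [-5, 9]
step 5: [-5, 9, 2]
step 6: [-5, 9, 2, 3]
step 7: [-5, 9, 6]
step 8: [-5, 9, 6, 4]
step 9: [-5, 9, 24]
step 10: [-5, 9, 24, -3]
step 11: [-5, 9, -72]
step 12: [-5, 9, -72, 2]
step 13: [-5, 9, -144]
step 14: [-5, 9, -144, -3]
The first disagreement with the transcript is at step 7, where the value should be top = 6.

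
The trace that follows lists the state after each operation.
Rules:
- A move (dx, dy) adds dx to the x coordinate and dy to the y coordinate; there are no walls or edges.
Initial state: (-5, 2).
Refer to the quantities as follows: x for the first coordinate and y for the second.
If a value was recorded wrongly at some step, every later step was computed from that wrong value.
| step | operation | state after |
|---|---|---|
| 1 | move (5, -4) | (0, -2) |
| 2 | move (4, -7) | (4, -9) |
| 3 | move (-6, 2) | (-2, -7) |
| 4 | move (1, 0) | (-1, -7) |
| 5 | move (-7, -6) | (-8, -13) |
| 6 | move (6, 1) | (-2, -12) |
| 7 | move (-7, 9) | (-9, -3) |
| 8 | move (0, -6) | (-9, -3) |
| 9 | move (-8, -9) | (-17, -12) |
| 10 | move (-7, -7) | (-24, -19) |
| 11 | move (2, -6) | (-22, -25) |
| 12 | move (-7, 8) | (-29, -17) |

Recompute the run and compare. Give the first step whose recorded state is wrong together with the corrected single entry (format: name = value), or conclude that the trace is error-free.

step 8, y = -9

1. x = -5 + (5) = 0, y = 2 + (-4) = -2 (matches)
2. x = 0 + (4) = 4, y = -2 + (-7) = -9 (no discrepancy)
3. x = 4 + (-6) = -2, y = -9 + (2) = -7 (confirmed correct)
4. x = -2 + (1) = -1, y = -7 + (0) = -7 (exactly as logged)
5. x = -1 + (-7) = -8, y = -7 + (-6) = -13 (matches)
6. x = -8 + (6) = -2, y = -13 + (1) = -12 (confirmed correct)
7. x = -2 + (-7) = -9, y = -12 + (9) = -3 (same as recorded)
8. x = -9 + (0) = -9, y = -3 + (-6) = -9 (the trace has a different value)
Step 8 is the first one off; corrected, y = -9.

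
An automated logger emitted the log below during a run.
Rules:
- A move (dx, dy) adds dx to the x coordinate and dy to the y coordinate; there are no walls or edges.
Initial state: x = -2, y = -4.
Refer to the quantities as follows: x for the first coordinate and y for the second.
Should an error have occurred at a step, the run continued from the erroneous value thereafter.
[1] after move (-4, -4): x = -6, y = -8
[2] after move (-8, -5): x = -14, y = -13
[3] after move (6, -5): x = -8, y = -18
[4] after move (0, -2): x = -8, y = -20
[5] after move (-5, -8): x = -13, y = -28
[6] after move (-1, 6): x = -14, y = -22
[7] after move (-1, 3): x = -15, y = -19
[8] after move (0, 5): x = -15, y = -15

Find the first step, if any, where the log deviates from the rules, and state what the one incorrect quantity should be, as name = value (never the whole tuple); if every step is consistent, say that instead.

step 8, y = -14

Recomputing the run from the initial state:
step 1: x = -6, y = -8
step 2: x = -14, y = -13
step 3: x = -8, y = -18
step 4: x = -8, y = -20
step 5: x = -13, y = -28
step 6: x = -14, y = -22
step 7: x = -15, y = -19
step 8: x = -15, y = -14
The first disagreement with the log is at step 8, where the value should be y = -14.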